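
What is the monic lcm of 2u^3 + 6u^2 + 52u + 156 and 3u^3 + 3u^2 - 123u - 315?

u^5 + u^4 - 15u^3 - 79u^2 - 1066u - 2730

Euclidean algorithm in ℚ[u]:
  2u^3 + 6u^2 + 52u + 156 = (2/3)(3u^3 + 3u^2 - 123u - 315) + (4u^2 + 134u + 366)
  3u^3 + 3u^2 - 123u - 315 = ((3/4)u - 195/8)(4u^2 + 134u + 366) + ((11475/4)u + 34425/4)
  4u^2 + 134u + 366 = ((16/11475)u + 488/11475)((11475/4)u + 34425/4) + (0)
Last nonzero remainder: (11475/4)u + 34425/4. Dividing through by 11475/4 gives the monic gcd u + 3.
Then lcm(f, g) = f·g / gcd(f, g); expanding and making the result monic gives the answer.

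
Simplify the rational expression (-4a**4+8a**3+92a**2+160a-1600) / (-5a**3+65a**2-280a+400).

Apply the Euclidean algorithm:
  -4a**4+8a**3+92a**2+160a-1600 = ((4/5)a+44/5)(-5a**3+65a**2-280a+400) + (-256a**2+2304a-5120)
  -5a**3+65a**2-280a+400 = ((5/256)a-5/64)(-256a**2+2304a-5120) + (0)
Last nonzero remainder: -256a**2+2304a-5120. Dividing through by -256 gives the monic gcd a**2-9a+20.
Cancel a**2-9a+20 from numerator and denominator to get the reduced form.

(4a**2+28a+80)/(5a-20)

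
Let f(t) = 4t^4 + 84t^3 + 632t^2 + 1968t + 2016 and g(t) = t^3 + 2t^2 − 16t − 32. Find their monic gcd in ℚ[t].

t + 2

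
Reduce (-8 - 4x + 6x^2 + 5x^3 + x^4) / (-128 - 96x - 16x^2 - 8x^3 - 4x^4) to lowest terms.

Apply the Euclidean algorithm:
  x^4 + 5x^3 + 6x^2 - 4x - 8 = (-1/4)(-4x^4 - 8x^3 - 16x^2 - 96x - 128) + (3x^3 + 2x^2 - 28x - 40)
  -4x^4 - 8x^3 - 16x^2 - 96x - 128 = (-(4/3)x - 16/9)(3x^3 + 2x^2 - 28x - 40) + (-(448/9)x^2 - (1792/9)x - 1792/9)
  3x^3 + 2x^2 - 28x - 40 = (-(27/448)x + 45/224)(-(448/9)x^2 - (1792/9)x - 1792/9) + (0)
Last nonzero remainder: -(448/9)x^2 - (1792/9)x - 1792/9. Dividing through by -448/9 gives the monic gcd x^2 + 4x + 4.
Cancel x^2 + 4x + 4 from numerator and denominator to get the reduced form.

(2 - x - x^2)/(32 - 8x + 4x^2)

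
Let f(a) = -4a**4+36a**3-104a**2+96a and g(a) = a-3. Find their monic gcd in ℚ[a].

By polynomial division,
  -4a**4+36a**3-104a**2+96a = (-4a**3+24a**2-32a)(a-3) + (0)
The last nonzero remainder a-3 is already monic.

a-3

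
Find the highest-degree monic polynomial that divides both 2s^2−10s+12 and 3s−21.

1

By polynomial division,
  2s^2−10s+12 = ((2/3)s+4/3)(3s−21) + (40)
  3s−21 = ((3/40)s−21/40)(40) + (0)
The last nonzero remainder is the constant 40, so the polynomials are coprime and gcd = 1.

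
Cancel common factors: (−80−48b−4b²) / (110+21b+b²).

(−8−4b)/(11+b)

Apply the Euclidean algorithm:
  −4b²−48b−80 = (−4)(b²+21b+110) + (36b+360)
  b²+21b+110 = ((1/36)b+11/36)(36b+360) + (0)
Last nonzero remainder: 36b+360. Dividing through by 36 gives the monic gcd b+10.
Cancel b+10 from numerator and denominator to get the reduced form.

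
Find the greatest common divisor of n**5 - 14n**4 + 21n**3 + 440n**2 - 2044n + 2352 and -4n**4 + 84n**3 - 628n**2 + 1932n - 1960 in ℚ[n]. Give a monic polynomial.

n**3 - 16n**2 + 77n - 98

By polynomial division,
  n**5 - 14n**4 + 21n**3 + 440n**2 - 2044n + 2352 = (-(1/4)n - 7/4)(-4n**4 + 84n**3 - 628n**2 + 1932n - 1960) + (11n**3 - 176n**2 + 847n - 1078)
  -4n**4 + 84n**3 - 628n**2 + 1932n - 1960 = (-(4/11)n + 20/11)(11n**3 - 176n**2 + 847n - 1078) + (0)
Last nonzero remainder: 11n**3 - 176n**2 + 847n - 1078. Dividing through by 11 gives the monic gcd n**3 - 16n**2 + 77n - 98.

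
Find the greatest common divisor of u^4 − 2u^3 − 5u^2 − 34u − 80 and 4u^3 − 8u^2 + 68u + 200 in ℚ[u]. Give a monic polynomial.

u + 2

Apply the Euclidean algorithm:
  u^4 − 2u^3 − 5u^2 − 34u − 80 = ((1/4)u)(4u^3 − 8u^2 + 68u + 200) + (−22u^2 − 84u − 80)
  4u^3 − 8u^2 + 68u + 200 = (−(2/11)u + 128/121)(−22u^2 − 84u − 80) + ((17220/121)u + 34440/121)
  −22u^2 − 84u − 80 = (−(1331/8610)u − 242/861)((17220/121)u + 34440/121) + (0)
Last nonzero remainder: (17220/121)u + 34440/121. Dividing through by 17220/121 gives the monic gcd u + 2.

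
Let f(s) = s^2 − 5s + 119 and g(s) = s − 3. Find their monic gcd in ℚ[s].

1

Apply the Euclidean algorithm:
  s^2 − 5s + 119 = (s − 2)(s − 3) + (113)
  s − 3 = ((1/113)s − 3/113)(113) + (0)
The last nonzero remainder is the constant 113, so the polynomials are coprime and gcd = 1.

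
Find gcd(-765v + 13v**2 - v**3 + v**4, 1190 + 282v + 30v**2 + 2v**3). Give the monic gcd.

85 + 8v + v**2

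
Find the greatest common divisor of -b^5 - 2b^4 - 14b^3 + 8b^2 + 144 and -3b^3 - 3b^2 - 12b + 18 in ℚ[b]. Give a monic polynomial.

Repeated division with remainder:
  -b^5 - 2b^4 - 14b^3 + 8b^2 + 144 = ((1/3)b^2 + (1/3)b + 3)(-3b^3 - 3b^2 - 12b + 18) + (15b^2 + 30b + 90)
  -3b^3 - 3b^2 - 12b + 18 = (-(1/5)b + 1/5)(15b^2 + 30b + 90) + (0)
Last nonzero remainder: 15b^2 + 30b + 90. Dividing through by 15 gives the monic gcd b^2 + 2b + 6.

b^2 + 2b + 6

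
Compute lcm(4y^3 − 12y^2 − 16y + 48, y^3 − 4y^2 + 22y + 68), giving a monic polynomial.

y^5 − 9y^4 + 48y^3 − 66y^2 − 208y + 408

Euclidean algorithm in ℚ[y]:
  4y^3 − 12y^2 − 16y + 48 = (4)(y^3 − 4y^2 + 22y + 68) + (4y^2 − 104y − 224)
  y^3 − 4y^2 + 22y + 68 = ((1/4)y + 11/2)(4y^2 − 104y − 224) + (650y + 1300)
  4y^2 − 104y − 224 = ((2/325)y − 56/325)(650y + 1300) + (0)
Last nonzero remainder: 650y + 1300. Dividing through by 650 gives the monic gcd y + 2.
Then lcm(f, g) = f·g / gcd(f, g); expanding and making the result monic gives the answer.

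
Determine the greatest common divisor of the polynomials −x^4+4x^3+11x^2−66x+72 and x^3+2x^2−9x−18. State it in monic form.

Apply the Euclidean algorithm:
  −x^4+4x^3+11x^2−66x+72 = (−x+6)(x^3+2x^2−9x−18) + (−10x^2−30x+180)
  x^3+2x^2−9x−18 = (−(1/10)x+1/10)(−10x^2−30x+180) + (12x−36)
  −10x^2−30x+180 = (−(5/6)x−5)(12x−36) + (0)
Last nonzero remainder: 12x−36. Dividing through by 12 gives the monic gcd x−3.

x−3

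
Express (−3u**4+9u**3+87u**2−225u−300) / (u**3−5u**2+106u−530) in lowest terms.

Apply the Euclidean algorithm:
  −3u**4+9u**3+87u**2−225u−300 = (−3u−6)(u**3−5u**2+106u−530) + (375u**2−1179u−3480)
  u**3−5u**2+106u−530 = ((1/375)u−232/46875)(375u**2−1179u−3480) + ((1710074/15625)u−1710074/3125)
  375u**2−1179u−3480 = ((5859375/1710074)u+5437500/855037)((1710074/15625)u−1710074/3125) + (0)
Last nonzero remainder: (1710074/15625)u−1710074/3125. Dividing through by 1710074/15625 gives the monic gcd u−5.
Cancel u−5 from numerator and denominator to get the reduced form.

(−3u**3−6u**2+57u+60)/(u**2+106)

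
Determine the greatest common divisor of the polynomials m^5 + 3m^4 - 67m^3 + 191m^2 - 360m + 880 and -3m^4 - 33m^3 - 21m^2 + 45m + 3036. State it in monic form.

m^2 + 7m - 44

Apply the Euclidean algorithm:
  m^5 + 3m^4 - 67m^3 + 191m^2 - 360m + 880 = (-(1/3)m + 8/3)(-3m^4 - 33m^3 - 21m^2 + 45m + 3036) + (14m^3 + 262m^2 + 532m - 7216)
  -3m^4 - 33m^3 - 21m^2 + 45m + 3036 = (-(3/14)m + 81/49)(14m^3 + 262m^2 + 532m - 7216) + (-(16665/49)m^2 - (16665/7)m + 733260/49)
  14m^3 + 262m^2 + 532m - 7216 = (-(686/16665)m - 8036/16665)(-(16665/49)m^2 - (16665/7)m + 733260/49) + (0)
Last nonzero remainder: -(16665/49)m^2 - (16665/7)m + 733260/49. Dividing through by -16665/49 gives the monic gcd m^2 + 7m - 44.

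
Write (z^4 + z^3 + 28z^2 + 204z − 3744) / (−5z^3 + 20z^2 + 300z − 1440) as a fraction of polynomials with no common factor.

(−z^2 + z − 78)/(5z − 30)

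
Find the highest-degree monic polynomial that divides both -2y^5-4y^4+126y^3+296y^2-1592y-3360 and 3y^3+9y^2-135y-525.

y^2-2y-35

Euclidean algorithm in ℚ[y]:
  -2y^5-4y^4+126y^3+296y^2-1592y-3360 = (-(2/3)y^2+(2/3)y+10)(3y^3+9y^2-135y-525) + (-54y^2+108y+1890)
  3y^3+9y^2-135y-525 = (-(1/18)y-5/18)(-54y^2+108y+1890) + (0)
Last nonzero remainder: -54y^2+108y+1890. Dividing through by -54 gives the monic gcd y^2-2y-35.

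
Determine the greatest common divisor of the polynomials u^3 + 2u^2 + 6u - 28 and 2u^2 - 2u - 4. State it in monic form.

u - 2

Repeated division with remainder:
  u^3 + 2u^2 + 6u - 28 = ((1/2)u + 3/2)(2u^2 - 2u - 4) + (11u - 22)
  2u^2 - 2u - 4 = ((2/11)u + 2/11)(11u - 22) + (0)
Last nonzero remainder: 11u - 22. Dividing through by 11 gives the monic gcd u - 2.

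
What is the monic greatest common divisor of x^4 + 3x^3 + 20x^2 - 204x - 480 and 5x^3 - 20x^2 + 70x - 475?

x - 5

Euclidean algorithm in ℚ[x]:
  x^4 + 3x^3 + 20x^2 - 204x - 480 = ((1/5)x + 7/5)(5x^3 - 20x^2 + 70x - 475) + (34x^2 - 207x + 185)
  5x^3 - 20x^2 + 70x - 475 = ((5/34)x + 355/1156)(34x^2 - 207x + 185) + ((122955/1156)x - 614775/1156)
  34x^2 - 207x + 185 = ((39304/122955)x - 42772/122955)((122955/1156)x - 614775/1156) + (0)
Last nonzero remainder: (122955/1156)x - 614775/1156. Dividing through by 122955/1156 gives the monic gcd x - 5.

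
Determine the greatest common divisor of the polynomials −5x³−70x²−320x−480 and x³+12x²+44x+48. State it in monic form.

x²+10x+24

Apply the Euclidean algorithm:
  −5x³−70x²−320x−480 = (−5)(x³+12x²+44x+48) + (−10x²−100x−240)
  x³+12x²+44x+48 = (−(1/10)x−1/5)(−10x²−100x−240) + (0)
Last nonzero remainder: −10x²−100x−240. Dividing through by −10 gives the monic gcd x²+10x+24.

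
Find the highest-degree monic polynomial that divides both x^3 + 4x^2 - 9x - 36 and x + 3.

x + 3

Repeated division with remainder:
  x^3 + 4x^2 - 9x - 36 = (x^2 + x - 12)(x + 3) + (0)
The last nonzero remainder x + 3 is already monic.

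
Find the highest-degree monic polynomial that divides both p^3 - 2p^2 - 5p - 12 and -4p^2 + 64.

Apply the Euclidean algorithm:
  p^3 - 2p^2 - 5p - 12 = (-(1/4)p + 1/2)(-4p^2 + 64) + (11p - 44)
  -4p^2 + 64 = (-(4/11)p - 16/11)(11p - 44) + (0)
Last nonzero remainder: 11p - 44. Dividing through by 11 gives the monic gcd p - 4.

p - 4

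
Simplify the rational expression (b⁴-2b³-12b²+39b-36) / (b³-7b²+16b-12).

(b³+b²-9b+12)/(b²-4b+4)

Apply the Euclidean algorithm:
  b⁴-2b³-12b²+39b-36 = (b+5)(b³-7b²+16b-12) + (7b²-29b+24)
  b³-7b²+16b-12 = ((1/7)b-20/49)(7b²-29b+24) + ((36/49)b-108/49)
  7b²-29b+24 = ((343/36)b-98/9)((36/49)b-108/49) + (0)
Last nonzero remainder: (36/49)b-108/49. Dividing through by 36/49 gives the monic gcd b-3.
Cancel b-3 from numerator and denominator to get the reduced form.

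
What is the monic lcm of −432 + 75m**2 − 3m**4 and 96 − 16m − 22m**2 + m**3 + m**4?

−288 + 144m + 50m**2 − 25m**3 − 2m**4 + m**5

Euclidean algorithm in ℚ[m]:
  −3m**4 + 75m**2 − 432 = (−3)(m**4 + m**3 − 22m**2 − 16m + 96) + (3m**3 + 9m**2 − 48m − 144)
  m**4 + m**3 − 22m**2 − 16m + 96 = ((1/3)m − 2/3)(3m**3 + 9m**2 − 48m − 144) + (0)
Last nonzero remainder: 3m**3 + 9m**2 − 48m − 144. Dividing through by 3 gives the monic gcd m**3 + 3m**2 − 16m − 48.
Then lcm(f, g) = f·g / gcd(f, g); expanding and making the result monic gives the answer.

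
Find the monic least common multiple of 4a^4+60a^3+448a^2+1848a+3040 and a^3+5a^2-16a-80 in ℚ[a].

a^5+11a^4+52a^3+14a^2-1088a-3040

Euclidean algorithm in ℚ[a]:
  4a^4+60a^3+448a^2+1848a+3040 = (4a+40)(a^3+5a^2-16a-80) + (312a^2+2808a+6240)
  a^3+5a^2-16a-80 = ((1/312)a-1/78)(312a^2+2808a+6240) + (0)
Last nonzero remainder: 312a^2+2808a+6240. Dividing through by 312 gives the monic gcd a^2+9a+20.
Then lcm(f, g) = f·g / gcd(f, g); expanding and making the result monic gives the answer.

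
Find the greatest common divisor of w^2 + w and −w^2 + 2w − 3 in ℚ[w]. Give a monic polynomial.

Euclidean algorithm in ℚ[w]:
  w^2 + w = (−1)(−w^2 + 2w − 3) + (3w − 3)
  −w^2 + 2w − 3 = (−(1/3)w + 1/3)(3w − 3) + (−2)
  3w − 3 = (−(3/2)w + 3/2)(−2) + (0)
The last nonzero remainder is the constant −2, so the polynomials are coprime and gcd = 1.

1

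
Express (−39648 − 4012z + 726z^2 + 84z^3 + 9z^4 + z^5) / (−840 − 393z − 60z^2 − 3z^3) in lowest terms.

(708 − 118z + 6z^2 − z^3)/(15 + 3z)

By polynomial division,
  z^5 + 9z^4 + 84z^3 + 726z^2 − 4012z − 39648 = (−(1/3)z^2 + (11/3)z − 173/3)(−3z^3 − 60z^2 − 393z − 840) + (−1573z^2 − 23595z − 88088)
  −3z^3 − 60z^2 − 393z − 840 = ((3/1573)z + 15/1573)(−1573z^2 − 23595z − 88088) + (0)
Last nonzero remainder: −1573z^2 − 23595z − 88088. Dividing through by −1573 gives the monic gcd z^2 + 15z + 56.
Cancel z^2 + 15z + 56 from numerator and denominator to get the reduced form.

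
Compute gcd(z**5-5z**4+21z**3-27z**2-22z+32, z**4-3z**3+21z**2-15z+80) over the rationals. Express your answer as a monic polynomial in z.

z**2-3z+16

By polynomial division,
  z**5-5z**4+21z**3-27z**2-22z+32 = (z-2)(z**4-3z**3+21z**2-15z+80) + (-6z**3+30z**2-132z+192)
  z**4-3z**3+21z**2-15z+80 = (-(1/6)z-1/3)(-6z**3+30z**2-132z+192) + (9z**2-27z+144)
  -6z**3+30z**2-132z+192 = (-(2/3)z+4/3)(9z**2-27z+144) + (0)
Last nonzero remainder: 9z**2-27z+144. Dividing through by 9 gives the monic gcd z**2-3z+16.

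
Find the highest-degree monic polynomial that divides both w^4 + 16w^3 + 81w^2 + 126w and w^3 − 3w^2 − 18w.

Repeated division with remainder:
  w^4 + 16w^3 + 81w^2 + 126w = (w + 19)(w^3 − 3w^2 − 18w) + (156w^2 + 468w)
  w^3 − 3w^2 − 18w = ((1/156)w − 1/26)(156w^2 + 468w) + (0)
Last nonzero remainder: 156w^2 + 468w. Dividing through by 156 gives the monic gcd w^2 + 3w.

w^2 + 3w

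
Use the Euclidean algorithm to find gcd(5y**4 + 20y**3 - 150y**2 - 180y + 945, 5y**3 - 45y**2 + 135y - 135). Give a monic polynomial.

y**2 - 6y + 9

By polynomial division,
  5y**4 + 20y**3 - 150y**2 - 180y + 945 = (y + 13)(5y**3 - 45y**2 + 135y - 135) + (300y**2 - 1800y + 2700)
  5y**3 - 45y**2 + 135y - 135 = ((1/60)y - 1/20)(300y**2 - 1800y + 2700) + (0)
Last nonzero remainder: 300y**2 - 1800y + 2700. Dividing through by 300 gives the monic gcd y**2 - 6y + 9.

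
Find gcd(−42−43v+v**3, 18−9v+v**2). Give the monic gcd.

Euclidean algorithm in ℚ[v]:
  v**3−43v−42 = (v+9)(v**2−9v+18) + (20v−204)
  v**2−9v+18 = ((1/20)v+3/50)(20v−204) + (756/25)
  20v−204 = ((125/189)v−425/63)(756/25) + (0)
The last nonzero remainder is the constant 756/25, so the polynomials are coprime and gcd = 1.

1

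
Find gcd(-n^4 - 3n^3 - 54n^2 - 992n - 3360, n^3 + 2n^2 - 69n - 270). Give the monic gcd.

n^2 + 11n + 30

Repeated division with remainder:
  -n^4 - 3n^3 - 54n^2 - 992n - 3360 = (-n - 1)(n^3 + 2n^2 - 69n - 270) + (-121n^2 - 1331n - 3630)
  n^3 + 2n^2 - 69n - 270 = (-(1/121)n + 9/121)(-121n^2 - 1331n - 3630) + (0)
Last nonzero remainder: -121n^2 - 1331n - 3630. Dividing through by -121 gives the monic gcd n^2 + 11n + 30.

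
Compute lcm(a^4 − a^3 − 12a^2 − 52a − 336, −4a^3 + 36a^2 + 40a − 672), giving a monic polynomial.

Repeated division with remainder:
  a^4 − a^3 − 12a^2 − 52a − 336 = (−(1/4)a − 2)(−4a^3 + 36a^2 + 40a − 672) + (70a^2 − 140a − 1680)
  −4a^3 + 36a^2 + 40a − 672 = (−(2/35)a + 2/5)(70a^2 − 140a − 1680) + (0)
Last nonzero remainder: 70a^2 − 140a − 1680. Dividing through by 70 gives the monic gcd a^2 − 2a − 24.
Then lcm(f, g) = f·g / gcd(f, g); expanding and making the result monic gives the answer.

a^5 − 8a^4 − 5a^3 + 32a^2 + 28a + 2352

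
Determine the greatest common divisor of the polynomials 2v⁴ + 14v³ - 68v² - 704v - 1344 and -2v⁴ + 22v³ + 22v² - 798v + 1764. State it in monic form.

v² - v - 42

By polynomial division,
  2v⁴ + 14v³ - 68v² - 704v - 1344 = (-1)(-2v⁴ + 22v³ + 22v² - 798v + 1764) + (36v³ - 46v² - 1502v + 420)
  -2v⁴ + 22v³ + 22v² - 798v + 1764 = (-(1/18)v + 175/324)(36v³ - 46v² - 1502v + 420) + (-(5929/162)v² + (5929/162)v + 41503/27)
  36v³ - 46v² - 1502v + 420 = (-(5832/5929)v + 1620/5929)(-(5929/162)v² + (5929/162)v + 41503/27) + (0)
Last nonzero remainder: -(5929/162)v² + (5929/162)v + 41503/27. Dividing through by -5929/162 gives the monic gcd v² - v - 42.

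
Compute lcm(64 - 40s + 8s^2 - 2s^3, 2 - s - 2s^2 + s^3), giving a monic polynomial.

Apply the Euclidean algorithm:
  -2s^3 + 8s^2 - 40s + 64 = (-2)(s^3 - 2s^2 - s + 2) + (4s^2 - 42s + 68)
  s^3 - 2s^2 - s + 2 = ((1/4)s + 17/8)(4s^2 - 42s + 68) + ((285/4)s - 285/2)
  4s^2 - 42s + 68 = ((16/285)s - 136/285)((285/4)s - 285/2) + (0)
Last nonzero remainder: (285/4)s - 285/2. Dividing through by 285/4 gives the monic gcd s - 2.
Then lcm(f, g) = f·g / gcd(f, g); expanding and making the result monic gives the answer.

32 - 20s - 28s^2 + 19s^3 - 4s^4 + s^5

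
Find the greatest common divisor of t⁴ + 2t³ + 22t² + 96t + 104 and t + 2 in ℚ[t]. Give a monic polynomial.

Euclidean algorithm in ℚ[t]:
  t⁴ + 2t³ + 22t² + 96t + 104 = (t³ + 22t + 52)(t + 2) + (0)
The last nonzero remainder t + 2 is already monic.

t + 2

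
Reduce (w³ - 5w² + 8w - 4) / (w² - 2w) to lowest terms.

(w² - 3w + 2)/(w)

Apply the Euclidean algorithm:
  w³ - 5w² + 8w - 4 = (w - 3)(w² - 2w) + (2w - 4)
  w² - 2w = ((1/2)w)(2w - 4) + (0)
Last nonzero remainder: 2w - 4. Dividing through by 2 gives the monic gcd w - 2.
Cancel w - 2 from numerator and denominator to get the reduced form.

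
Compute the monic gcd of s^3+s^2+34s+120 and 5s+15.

s+3

Repeated division with remainder:
  s^3+s^2+34s+120 = ((1/5)s^2−(2/5)s+8)(5s+15) + (0)
Last nonzero remainder: 5s+15. Dividing through by 5 gives the monic gcd s+3.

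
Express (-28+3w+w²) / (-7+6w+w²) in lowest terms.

(-4+w)/(-1+w)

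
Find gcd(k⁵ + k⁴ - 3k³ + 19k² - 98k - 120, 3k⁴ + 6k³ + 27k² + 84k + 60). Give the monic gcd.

k³ + 9k + 10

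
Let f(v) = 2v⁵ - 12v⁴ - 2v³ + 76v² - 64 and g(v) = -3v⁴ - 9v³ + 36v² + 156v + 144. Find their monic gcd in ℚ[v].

v² - 2v - 8

Repeated division with remainder:
  2v⁵ - 12v⁴ - 2v³ + 76v² - 64 = (-(2/3)v + 6)(-3v⁴ - 9v³ + 36v² + 156v + 144) + (76v³ - 36v² - 840v - 928)
  -3v⁴ - 9v³ + 36v² + 156v + 144 = (-(3/76)v - 99/722)(76v³ - 36v² - 840v - 928) + (-(756/361)v² + (1512/361)v + 6048/361)
  76v³ - 36v² - 840v - 928 = (-(6859/189)v - 10469/189)(-(756/361)v² + (1512/361)v + 6048/361) + (0)
Last nonzero remainder: -(756/361)v² + (1512/361)v + 6048/361. Dividing through by -756/361 gives the monic gcd v² - 2v - 8.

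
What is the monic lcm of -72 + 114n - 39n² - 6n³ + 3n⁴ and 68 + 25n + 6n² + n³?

-408 + 598n - 169n² - 22n³ + n⁶

Euclidean algorithm in ℚ[n]:
  3n⁴ - 6n³ - 39n² + 114n - 72 = (3n - 24)(n³ + 6n² + 25n + 68) + (30n² + 510n + 1560)
  n³ + 6n² + 25n + 68 = ((1/30)n - 11/30)(30n² + 510n + 1560) + (160n + 640)
  30n² + 510n + 1560 = ((3/16)n + 39/16)(160n + 640) + (0)
Last nonzero remainder: 160n + 640. Dividing through by 160 gives the monic gcd n + 4.
Then lcm(f, g) = f·g / gcd(f, g); expanding and making the result monic gives the answer.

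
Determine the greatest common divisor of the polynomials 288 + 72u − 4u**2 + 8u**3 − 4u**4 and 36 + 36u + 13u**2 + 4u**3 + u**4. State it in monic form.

18 + 9u + 2u**2 + u**3

By polynomial division,
  −4u**4 + 8u**3 − 4u**2 + 72u + 288 = (−4)(u**4 + 4u**3 + 13u**2 + 36u + 36) + (24u**3 + 48u**2 + 216u + 432)
  u**4 + 4u**3 + 13u**2 + 36u + 36 = ((1/24)u + 1/12)(24u**3 + 48u**2 + 216u + 432) + (0)
Last nonzero remainder: 24u**3 + 48u**2 + 216u + 432. Dividing through by 24 gives the monic gcd u**3 + 2u**2 + 9u + 18.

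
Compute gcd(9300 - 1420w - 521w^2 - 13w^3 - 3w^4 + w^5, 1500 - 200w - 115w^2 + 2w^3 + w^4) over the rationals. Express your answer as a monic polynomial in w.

By polynomial division,
  w^5 - 3w^4 - 13w^3 - 521w^2 - 1420w + 9300 = (w - 5)(w^4 + 2w^3 - 115w^2 - 200w + 1500) + (112w^3 - 896w^2 - 3920w + 16800)
  w^4 + 2w^3 - 115w^2 - 200w + 1500 = ((1/112)w + 5/56)(112w^3 - 896w^2 - 3920w + 16800) + (0)
Last nonzero remainder: 112w^3 - 896w^2 - 3920w + 16800. Dividing through by 112 gives the monic gcd w^3 - 8w^2 - 35w + 150.

150 - 35w - 8w^2 + w^3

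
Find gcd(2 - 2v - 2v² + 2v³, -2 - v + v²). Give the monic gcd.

Repeated division with remainder:
  2v³ - 2v² - 2v + 2 = (2v)(v² - v - 2) + (2v + 2)
  v² - v - 2 = ((1/2)v - 1)(2v + 2) + (0)
Last nonzero remainder: 2v + 2. Dividing through by 2 gives the monic gcd v + 1.

1 + v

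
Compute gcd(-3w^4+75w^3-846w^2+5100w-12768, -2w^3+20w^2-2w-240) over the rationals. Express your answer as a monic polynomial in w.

Repeated division with remainder:
  -3w^4+75w^3-846w^2+5100w-12768 = ((3/2)w-45/2)(-2w^3+20w^2-2w-240) + (-393w^2+5415w-18168)
  -2w^3+20w^2-2w-240 = ((2/393)w+330/17161)(-393w^2+5415w-18168) + (-(234600/17161)w+1876800/17161)
  -393w^2+5415w-18168 = ((2248091/78200)w-12990877/78200)(-(234600/17161)w+1876800/17161) + (0)
Last nonzero remainder: -(234600/17161)w+1876800/17161. Dividing through by -234600/17161 gives the monic gcd w-8.

w-8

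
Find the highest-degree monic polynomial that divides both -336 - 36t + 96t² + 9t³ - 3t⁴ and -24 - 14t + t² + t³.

2 + t

Euclidean algorithm in ℚ[t]:
  -3t⁴ + 9t³ + 96t² - 36t - 336 = (-3t + 12)(t³ + t² - 14t - 24) + (42t² + 60t - 48)
  t³ + t² - 14t - 24 = ((1/42)t - 1/98)(42t² + 60t - 48) + (-(600/49)t - 1200/49)
  42t² + 60t - 48 = (-(343/100)t + 49/25)(-(600/49)t - 1200/49) + (0)
Last nonzero remainder: -(600/49)t - 1200/49. Dividing through by -600/49 gives the monic gcd t + 2.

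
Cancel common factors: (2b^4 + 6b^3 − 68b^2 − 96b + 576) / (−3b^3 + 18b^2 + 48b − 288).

Apply the Euclidean algorithm:
  2b^4 + 6b^3 − 68b^2 − 96b + 576 = (−(2/3)b − 6)(−3b^3 + 18b^2 + 48b − 288) + (72b^2 − 1152)
  −3b^3 + 18b^2 + 48b − 288 = (−(1/24)b + 1/4)(72b^2 − 1152) + (0)
Last nonzero remainder: 72b^2 − 1152. Dividing through by 72 gives the monic gcd b^2 − 16.
Cancel b^2 − 16 from numerator and denominator to get the reduced form.

(−2b^2 − 6b + 36)/(3b − 18)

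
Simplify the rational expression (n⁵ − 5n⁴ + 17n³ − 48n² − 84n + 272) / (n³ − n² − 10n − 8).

(n³ − 3n² + 19n − 34)/(n + 1)

Repeated division with remainder:
  n⁵ − 5n⁴ + 17n³ − 48n² − 84n + 272 = (n² − 4n + 23)(n³ − n² − 10n − 8) + (−57n² + 114n + 456)
  n³ − n² − 10n − 8 = (−(1/57)n − 1/57)(−57n² + 114n + 456) + (0)
Last nonzero remainder: −57n² + 114n + 456. Dividing through by −57 gives the monic gcd n² − 2n − 8.
Cancel n² − 2n − 8 from numerator and denominator to get the reduced form.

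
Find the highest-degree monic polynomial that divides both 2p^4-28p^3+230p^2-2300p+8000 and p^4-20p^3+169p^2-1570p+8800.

Euclidean algorithm in ℚ[p]:
  2p^4-28p^3+230p^2-2300p+8000 = (2)(p^4-20p^3+169p^2-1570p+8800) + (12p^3-108p^2+840p-9600)
  p^4-20p^3+169p^2-1570p+8800 = ((1/12)p-11/12)(12p^3-108p^2+840p-9600) + (0)
Last nonzero remainder: 12p^3-108p^2+840p-9600. Dividing through by 12 gives the monic gcd p^3-9p^2+70p-800.

p^3-9p^2+70p-800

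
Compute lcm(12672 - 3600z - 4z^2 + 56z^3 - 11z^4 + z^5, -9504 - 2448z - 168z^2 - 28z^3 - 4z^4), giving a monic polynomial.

76032 - 8928z - 3624z^2 + 332z^3 - 10z^4 - 5z^5 + z^6

Apply the Euclidean algorithm:
  z^5 - 11z^4 + 56z^3 - 4z^2 - 3600z + 12672 = (-(1/4)z + 9/2)(-4z^4 - 28z^3 - 168z^2 - 2448z - 9504) + (140z^3 + 140z^2 + 5040z + 55440)
  -4z^4 - 28z^3 - 168z^2 - 2448z - 9504 = (-(1/35)z - 6/35)(140z^3 + 140z^2 + 5040z + 55440) + (0)
Last nonzero remainder: 140z^3 + 140z^2 + 5040z + 55440. Dividing through by 140 gives the monic gcd z^3 + z^2 + 36z + 396.
Then lcm(f, g) = f·g / gcd(f, g); expanding and making the result monic gives the answer.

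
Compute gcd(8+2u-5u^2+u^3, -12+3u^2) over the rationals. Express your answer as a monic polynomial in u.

By polynomial division,
  u^3-5u^2+2u+8 = ((1/3)u-5/3)(3u^2-12) + (6u-12)
  3u^2-12 = ((1/2)u+1)(6u-12) + (0)
Last nonzero remainder: 6u-12. Dividing through by 6 gives the monic gcd u-2.

-2+u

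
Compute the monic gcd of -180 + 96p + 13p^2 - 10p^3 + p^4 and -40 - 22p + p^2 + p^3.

-5 + p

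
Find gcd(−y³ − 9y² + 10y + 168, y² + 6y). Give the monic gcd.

y + 6

Repeated division with remainder:
  −y³ − 9y² + 10y + 168 = (−y − 3)(y² + 6y) + (28y + 168)
  y² + 6y = ((1/28)y)(28y + 168) + (0)
Last nonzero remainder: 28y + 168. Dividing through by 28 gives the monic gcd y + 6.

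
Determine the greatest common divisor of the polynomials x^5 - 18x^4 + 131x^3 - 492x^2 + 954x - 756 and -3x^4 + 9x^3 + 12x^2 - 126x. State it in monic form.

x^2 - 6x + 14

By polynomial division,
  x^5 - 18x^4 + 131x^3 - 492x^2 + 954x - 756 = (-(1/3)x + 5)(-3x^4 + 9x^3 + 12x^2 - 126x) + (90x^3 - 594x^2 + 1584x - 756)
  -3x^4 + 9x^3 + 12x^2 - 126x = (-(1/30)x - 3/25)(90x^3 - 594x^2 + 1584x - 756) + (-(162/25)x^2 + (972/25)x - 2268/25)
  90x^3 - 594x^2 + 1584x - 756 = (-(125/9)x + 25/3)(-(162/25)x^2 + (972/25)x - 2268/25) + (0)
Last nonzero remainder: -(162/25)x^2 + (972/25)x - 2268/25. Dividing through by -162/25 gives the monic gcd x^2 - 6x + 14.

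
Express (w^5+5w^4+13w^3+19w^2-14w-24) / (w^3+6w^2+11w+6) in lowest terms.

(w^3+w^2+6w-8)/(w+2)

Euclidean algorithm in ℚ[w]:
  w^5+5w^4+13w^3+19w^2-14w-24 = (w^2-w+8)(w^3+6w^2+11w+6) + (-24w^2-96w-72)
  w^3+6w^2+11w+6 = (-(1/24)w-1/12)(-24w^2-96w-72) + (0)
Last nonzero remainder: -24w^2-96w-72. Dividing through by -24 gives the monic gcd w^2+4w+3.
Cancel w^2+4w+3 from numerator and denominator to get the reduced form.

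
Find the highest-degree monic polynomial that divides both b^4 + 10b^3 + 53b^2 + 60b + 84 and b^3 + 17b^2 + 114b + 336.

b^2 + 9b + 42

By polynomial division,
  b^4 + 10b^3 + 53b^2 + 60b + 84 = (b - 7)(b^3 + 17b^2 + 114b + 336) + (58b^2 + 522b + 2436)
  b^3 + 17b^2 + 114b + 336 = ((1/58)b + 4/29)(58b^2 + 522b + 2436) + (0)
Last nonzero remainder: 58b^2 + 522b + 2436. Dividing through by 58 gives the monic gcd b^2 + 9b + 42.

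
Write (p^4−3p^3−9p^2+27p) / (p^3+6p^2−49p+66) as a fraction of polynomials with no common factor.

(p^3−9p)/(p^2+9p−22)

Repeated division with remainder:
  p^4−3p^3−9p^2+27p = (p−9)(p^3+6p^2−49p+66) + (94p^2−480p+594)
  p^3+6p^2−49p+66 = ((1/94)p+261/2209)(94p^2−480p+594) + ((3080/2209)p−9240/2209)
  94p^2−480p+594 = ((103823/1540)p−19881/140)((3080/2209)p−9240/2209) + (0)
Last nonzero remainder: (3080/2209)p−9240/2209. Dividing through by 3080/2209 gives the monic gcd p−3.
Cancel p−3 from numerator and denominator to get the reduced form.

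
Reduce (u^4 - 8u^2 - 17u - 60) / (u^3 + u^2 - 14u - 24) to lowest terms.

Repeated division with remainder:
  u^4 - 8u^2 - 17u - 60 = (u - 1)(u^3 + u^2 - 14u - 24) + (7u^2 - 7u - 84)
  u^3 + u^2 - 14u - 24 = ((1/7)u + 2/7)(7u^2 - 7u - 84) + (0)
Last nonzero remainder: 7u^2 - 7u - 84. Dividing through by 7 gives the monic gcd u^2 - u - 12.
Cancel u^2 - u - 12 from numerator and denominator to get the reduced form.

(u^2 + u + 5)/(u + 2)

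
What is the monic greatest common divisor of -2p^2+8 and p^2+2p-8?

p-2

Euclidean algorithm in ℚ[p]:
  -2p^2+8 = (-2)(p^2+2p-8) + (4p-8)
  p^2+2p-8 = ((1/4)p+1)(4p-8) + (0)
Last nonzero remainder: 4p-8. Dividing through by 4 gives the monic gcd p-2.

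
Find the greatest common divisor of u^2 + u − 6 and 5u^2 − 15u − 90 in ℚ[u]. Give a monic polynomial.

u + 3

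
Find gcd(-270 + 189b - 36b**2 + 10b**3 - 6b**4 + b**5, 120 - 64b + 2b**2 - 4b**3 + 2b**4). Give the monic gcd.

-30 + b + b**3

Repeated division with remainder:
  b**5 - 6b**4 + 10b**3 - 36b**2 + 189b - 270 = ((1/2)b - 2)(2b**4 - 4b**3 + 2b**2 - 64b + 120) + (b**3 + b - 30)
  2b**4 - 4b**3 + 2b**2 - 64b + 120 = (2b - 4)(b**3 + b - 30) + (0)
The last nonzero remainder b**3 + b - 30 is already monic.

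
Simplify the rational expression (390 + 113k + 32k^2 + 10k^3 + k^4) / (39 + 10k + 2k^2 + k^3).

Apply the Euclidean algorithm:
  k^4 + 10k^3 + 32k^2 + 113k + 390 = (k + 8)(k^3 + 2k^2 + 10k + 39) + (6k^2 - 6k + 78)
  k^3 + 2k^2 + 10k + 39 = ((1/6)k + 1/2)(6k^2 - 6k + 78) + (0)
Last nonzero remainder: 6k^2 - 6k + 78. Dividing through by 6 gives the monic gcd k^2 - k + 13.
Cancel k^2 - k + 13 from numerator and denominator to get the reduced form.

(30 + 11k + k^2)/(3 + k)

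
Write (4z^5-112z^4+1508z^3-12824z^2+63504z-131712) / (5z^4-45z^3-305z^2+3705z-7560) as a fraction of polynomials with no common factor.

Euclidean algorithm in ℚ[z]:
  4z^5-112z^4+1508z^3-12824z^2+63504z-131712 = ((4/5)z-76/5)(5z^4-45z^3-305z^2+3705z-7560) + (1068z^3-20424z^2+125868z-246624)
  5z^4-45z^3-305z^2+3705z-7560 = ((5/1068)z+4505/95052)(1068z^3-20424z^2+125868z-246624) + ((584000/7921)z^2-(8760000/7921)z+32704000/7921)
  1068z^3-20424z^2+125868z-246624 = ((2114907/146000)z-8721021/146000)((584000/7921)z^2-(8760000/7921)z+32704000/7921) + (0)
Last nonzero remainder: (584000/7921)z^2-(8760000/7921)z+32704000/7921. Dividing through by 584000/7921 gives the monic gcd z^2-15z+56.
Cancel z^2-15z+56 from numerator and denominator to get the reduced form.

(4z^3-52z^2+504z-2352)/(5z^2+30z-135)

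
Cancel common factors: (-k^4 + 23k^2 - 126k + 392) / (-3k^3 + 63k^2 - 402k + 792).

(k^3 + 4k^2 - 7k + 98)/(3k^2 - 51k + 198)

Repeated division with remainder:
  -k^4 + 23k^2 - 126k + 392 = ((1/3)k + 7)(-3k^3 + 63k^2 - 402k + 792) + (-284k^2 + 2424k - 5152)
  -3k^3 + 63k^2 - 402k + 792 = ((3/284)k - 2655/20164)(-284k^2 + 2424k - 5152) + (-(143208/5041)k + 572832/5041)
  -284k^2 + 2424k - 5152 = ((357911/35802)k - 811601/17901)(-(143208/5041)k + 572832/5041) + (0)
Last nonzero remainder: -(143208/5041)k + 572832/5041. Dividing through by -143208/5041 gives the monic gcd k - 4.
Cancel k - 4 from numerator and denominator to get the reduced form.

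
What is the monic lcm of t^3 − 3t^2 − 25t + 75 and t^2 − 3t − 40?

Euclidean algorithm in ℚ[t]:
  t^3 − 3t^2 − 25t + 75 = (t)(t^2 − 3t − 40) + (15t + 75)
  t^2 − 3t − 40 = ((1/15)t − 8/15)(15t + 75) + (0)
Last nonzero remainder: 15t + 75. Dividing through by 15 gives the monic gcd t + 5.
Then lcm(f, g) = f·g / gcd(f, g); expanding and making the result monic gives the answer.

t^4 − 11t^3 − t^2 + 275t − 600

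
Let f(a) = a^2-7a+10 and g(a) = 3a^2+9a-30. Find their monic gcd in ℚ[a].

Apply the Euclidean algorithm:
  a^2-7a+10 = (1/3)(3a^2+9a-30) + (-10a+20)
  3a^2+9a-30 = (-(3/10)a-3/2)(-10a+20) + (0)
Last nonzero remainder: -10a+20. Dividing through by -10 gives the monic gcd a-2.

a-2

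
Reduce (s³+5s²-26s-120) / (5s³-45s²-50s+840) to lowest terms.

By polynomial division,
  s³+5s²-26s-120 = (1/5)(5s³-45s²-50s+840) + (14s²-16s-288)
  5s³-45s²-50s+840 = ((5/14)s-275/98)(14s²-16s-288) + ((390/49)s+1560/49)
  14s²-16s-288 = ((343/195)s-588/65)((390/49)s+1560/49) + (0)
Last nonzero remainder: (390/49)s+1560/49. Dividing through by 390/49 gives the monic gcd s+4.
Cancel s+4 from numerator and denominator to get the reduced form.

(s²+s-30)/(5s²-65s+210)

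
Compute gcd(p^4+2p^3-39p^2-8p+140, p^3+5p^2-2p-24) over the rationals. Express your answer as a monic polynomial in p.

Apply the Euclidean algorithm:
  p^4+2p^3-39p^2-8p+140 = (p-3)(p^3+5p^2-2p-24) + (-22p^2+10p+68)
  p^3+5p^2-2p-24 = (-(1/22)p-30/121)(-22p^2+10p+68) + ((432/121)p-864/121)
  -22p^2+10p+68 = (-(1331/216)p-2057/216)((432/121)p-864/121) + (0)
Last nonzero remainder: (432/121)p-864/121. Dividing through by 432/121 gives the monic gcd p-2.

p-2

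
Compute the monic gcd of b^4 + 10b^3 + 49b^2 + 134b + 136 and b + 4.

b + 4

Euclidean algorithm in ℚ[b]:
  b^4 + 10b^3 + 49b^2 + 134b + 136 = (b^3 + 6b^2 + 25b + 34)(b + 4) + (0)
The last nonzero remainder b + 4 is already monic.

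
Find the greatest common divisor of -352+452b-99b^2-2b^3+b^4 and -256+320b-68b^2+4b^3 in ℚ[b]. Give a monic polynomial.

8-9b+b^2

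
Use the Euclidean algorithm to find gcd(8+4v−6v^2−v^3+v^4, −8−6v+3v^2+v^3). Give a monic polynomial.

−2−v+v^2

Repeated division with remainder:
  v^4−v^3−6v^2+4v+8 = (v−4)(v^3+3v^2−6v−8) + (12v^2−12v−24)
  v^3+3v^2−6v−8 = ((1/12)v+1/3)(12v^2−12v−24) + (0)
Last nonzero remainder: 12v^2−12v−24. Dividing through by 12 gives the monic gcd v^2−v−2.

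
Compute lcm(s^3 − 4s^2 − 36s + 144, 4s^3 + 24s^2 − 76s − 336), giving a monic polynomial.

s^5 + 6s^4 − 55s^3 − 300s^2 + 684s + 3024

By polynomial division,
  s^3 − 4s^2 − 36s + 144 = (1/4)(4s^3 + 24s^2 − 76s − 336) + (−10s^2 − 17s + 228)
  4s^3 + 24s^2 − 76s − 336 = (−(2/5)s − 43/25)(−10s^2 − 17s + 228) + (−(351/25)s + 1404/25)
  −10s^2 − 17s + 228 = ((250/351)s + 475/117)(−(351/25)s + 1404/25) + (0)
Last nonzero remainder: −(351/25)s + 1404/25. Dividing through by −351/25 gives the monic gcd s − 4.
Then lcm(f, g) = f·g / gcd(f, g); expanding and making the result monic gives the answer.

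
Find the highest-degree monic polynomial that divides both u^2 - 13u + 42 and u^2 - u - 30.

Euclidean algorithm in ℚ[u]:
  u^2 - 13u + 42 = (u^2 - u - 30) + (-12u + 72)
  u^2 - u - 30 = (-(1/12)u - 5/12)(-12u + 72) + (0)
Last nonzero remainder: -12u + 72. Dividing through by -12 gives the monic gcd u - 6.

u - 6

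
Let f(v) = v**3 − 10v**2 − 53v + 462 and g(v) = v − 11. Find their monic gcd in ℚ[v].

Euclidean algorithm in ℚ[v]:
  v**3 − 10v**2 − 53v + 462 = (v**2 + v − 42)(v − 11) + (0)
The last nonzero remainder v − 11 is already monic.

v − 11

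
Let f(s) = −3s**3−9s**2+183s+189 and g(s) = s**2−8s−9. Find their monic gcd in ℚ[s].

s+1

By polynomial division,
  −3s**3−9s**2+183s+189 = (−3s−33)(s**2−8s−9) + (−108s−108)
  s**2−8s−9 = (−(1/108)s+1/12)(−108s−108) + (0)
Last nonzero remainder: −108s−108. Dividing through by −108 gives the monic gcd s+1.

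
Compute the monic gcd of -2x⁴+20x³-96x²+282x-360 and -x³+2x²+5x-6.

x-3

Apply the Euclidean algorithm:
  -2x⁴+20x³-96x²+282x-360 = (2x-16)(-x³+2x²+5x-6) + (-74x²+374x-456)
  -x³+2x²+5x-6 = ((1/74)x+113/2738)(-74x²+374x-456) + (-(5850/1369)x+17550/1369)
  -74x²+374x-456 = ((50653/2925)x-104044/2925)(-(5850/1369)x+17550/1369) + (0)
Last nonzero remainder: -(5850/1369)x+17550/1369. Dividing through by -5850/1369 gives the monic gcd x-3.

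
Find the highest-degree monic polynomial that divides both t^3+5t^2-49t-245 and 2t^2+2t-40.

t+5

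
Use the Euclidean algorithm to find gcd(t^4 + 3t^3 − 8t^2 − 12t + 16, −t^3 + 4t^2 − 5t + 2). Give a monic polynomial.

Repeated division with remainder:
  t^4 + 3t^3 − 8t^2 − 12t + 16 = (−t − 7)(−t^3 + 4t^2 − 5t + 2) + (15t^2 − 45t + 30)
  −t^3 + 4t^2 − 5t + 2 = (−(1/15)t + 1/15)(15t^2 − 45t + 30) + (0)
Last nonzero remainder: 15t^2 − 45t + 30. Dividing through by 15 gives the monic gcd t^2 − 3t + 2.

t^2 − 3t + 2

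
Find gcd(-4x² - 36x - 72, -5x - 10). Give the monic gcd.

1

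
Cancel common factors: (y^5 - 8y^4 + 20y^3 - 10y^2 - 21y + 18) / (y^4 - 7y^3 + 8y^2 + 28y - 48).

Repeated division with remainder:
  y^5 - 8y^4 + 20y^3 - 10y^2 - 21y + 18 = (y - 1)(y^4 - 7y^3 + 8y^2 + 28y - 48) + (5y^3 - 30y^2 + 55y - 30)
  y^4 - 7y^3 + 8y^2 + 28y - 48 = ((1/5)y - 1/5)(5y^3 - 30y^2 + 55y - 30) + (-9y^2 + 45y - 54)
  5y^3 - 30y^2 + 55y - 30 = (-(5/9)y + 5/9)(-9y^2 + 45y - 54) + (0)
Last nonzero remainder: -9y^2 + 45y - 54. Dividing through by -9 gives the monic gcd y^2 - 5y + 6.
Cancel y^2 - 5y + 6 from numerator and denominator to get the reduced form.

(y^3 - 3y^2 - y + 3)/(y^2 - 2y - 8)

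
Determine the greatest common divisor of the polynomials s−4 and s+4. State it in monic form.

1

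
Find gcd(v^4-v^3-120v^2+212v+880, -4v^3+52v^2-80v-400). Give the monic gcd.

Euclidean algorithm in ℚ[v]:
  v^4-v^3-120v^2+212v+880 = (-(1/4)v-3)(-4v^3+52v^2-80v-400) + (16v^2-128v-320)
  -4v^3+52v^2-80v-400 = (-(1/4)v+5/4)(16v^2-128v-320) + (0)
Last nonzero remainder: 16v^2-128v-320. Dividing through by 16 gives the monic gcd v^2-8v-20.

v^2-8v-20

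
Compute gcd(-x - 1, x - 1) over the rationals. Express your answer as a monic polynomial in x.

Euclidean algorithm in ℚ[x]:
  -x - 1 = (-1)(x - 1) + (-2)
  x - 1 = (-(1/2)x + 1/2)(-2) + (0)
The last nonzero remainder is the constant -2, so the polynomials are coprime and gcd = 1.

1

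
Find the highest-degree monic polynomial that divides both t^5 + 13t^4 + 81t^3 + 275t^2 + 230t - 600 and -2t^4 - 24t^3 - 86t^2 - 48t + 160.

t^3 + 8t^2 + 11t - 20

Repeated division with remainder:
  t^5 + 13t^4 + 81t^3 + 275t^2 + 230t - 600 = (-(1/2)t - 1/2)(-2t^4 - 24t^3 - 86t^2 - 48t + 160) + (26t^3 + 208t^2 + 286t - 520)
  -2t^4 - 24t^3 - 86t^2 - 48t + 160 = (-(1/13)t - 4/13)(26t^3 + 208t^2 + 286t - 520) + (0)
Last nonzero remainder: 26t^3 + 208t^2 + 286t - 520. Dividing through by 26 gives the monic gcd t^3 + 8t^2 + 11t - 20.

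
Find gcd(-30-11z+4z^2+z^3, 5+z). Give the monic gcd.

5+z

Apply the Euclidean algorithm:
  z^3+4z^2-11z-30 = (z^2-z-6)(z+5) + (0)
The last nonzero remainder z+5 is already monic.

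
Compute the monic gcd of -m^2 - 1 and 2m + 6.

1

Apply the Euclidean algorithm:
  -m^2 - 1 = (-(1/2)m + 3/2)(2m + 6) + (-10)
  2m + 6 = (-(1/5)m - 3/5)(-10) + (0)
The last nonzero remainder is the constant -10, so the polynomials are coprime and gcd = 1.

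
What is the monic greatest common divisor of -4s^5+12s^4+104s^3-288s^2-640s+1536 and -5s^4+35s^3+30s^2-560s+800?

s^3-2s^2-16s+32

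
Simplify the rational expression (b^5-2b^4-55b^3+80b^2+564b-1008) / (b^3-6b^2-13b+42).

Repeated division with remainder:
  b^5-2b^4-55b^3+80b^2+564b-1008 = (b^2+4b-18)(b^3-6b^2-13b+42) + (-18b^2+162b-252)
  b^3-6b^2-13b+42 = (-(1/18)b-1/6)(-18b^2+162b-252) + (0)
Last nonzero remainder: -18b^2+162b-252. Dividing through by -18 gives the monic gcd b^2-9b+14.
Cancel b^2-9b+14 from numerator and denominator to get the reduced form.

(b^3+7b^2-6b-72)/(b+3)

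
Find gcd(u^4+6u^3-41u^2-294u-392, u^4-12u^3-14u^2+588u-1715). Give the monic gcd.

u^2-49

Apply the Euclidean algorithm:
  u^4+6u^3-41u^2-294u-392 = (u^4-12u^3-14u^2+588u-1715) + (18u^3-27u^2-882u+1323)
  u^4-12u^3-14u^2+588u-1715 = ((1/18)u-7/12)(18u^3-27u^2-882u+1323) + ((77/4)u^2-3773/4)
  18u^3-27u^2-882u+1323 = ((72/77)u-108/77)((77/4)u^2-3773/4) + (0)
Last nonzero remainder: (77/4)u^2-3773/4. Dividing through by 77/4 gives the monic gcd u^2-49.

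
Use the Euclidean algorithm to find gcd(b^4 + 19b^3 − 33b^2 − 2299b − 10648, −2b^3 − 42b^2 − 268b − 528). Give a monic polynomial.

b + 11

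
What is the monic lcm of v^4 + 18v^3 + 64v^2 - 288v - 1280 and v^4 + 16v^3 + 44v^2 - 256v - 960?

v^5 + 24v^4 + 172v^3 + 96v^2 - 3008v - 7680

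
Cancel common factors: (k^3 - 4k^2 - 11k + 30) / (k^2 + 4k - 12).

Repeated division with remainder:
  k^3 - 4k^2 - 11k + 30 = (k - 8)(k^2 + 4k - 12) + (33k - 66)
  k^2 + 4k - 12 = ((1/33)k + 2/11)(33k - 66) + (0)
Last nonzero remainder: 33k - 66. Dividing through by 33 gives the monic gcd k - 2.
Cancel k - 2 from numerator and denominator to get the reduced form.

(k^2 - 2k - 15)/(k + 6)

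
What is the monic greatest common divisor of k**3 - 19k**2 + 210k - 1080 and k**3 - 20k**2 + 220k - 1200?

Apply the Euclidean algorithm:
  k**3 - 19k**2 + 210k - 1080 = (k**3 - 20k**2 + 220k - 1200) + (k**2 - 10k + 120)
  k**3 - 20k**2 + 220k - 1200 = (k - 10)(k**2 - 10k + 120) + (0)
The last nonzero remainder k**2 - 10k + 120 is already monic.

k**2 - 10k + 120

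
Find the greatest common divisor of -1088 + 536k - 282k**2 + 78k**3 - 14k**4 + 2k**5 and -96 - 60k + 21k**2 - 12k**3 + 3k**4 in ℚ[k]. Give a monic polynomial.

Repeated division with remainder:
  2k**5 - 14k**4 + 78k**3 - 282k**2 + 536k - 1088 = ((2/3)k - 2)(3k**4 - 12k**3 + 21k**2 - 60k - 96) + (40k**3 - 200k**2 + 480k - 1280)
  3k**4 - 12k**3 + 21k**2 - 60k - 96 = ((3/40)k + 3/40)(40k**3 - 200k**2 + 480k - 1280) + (0)
Last nonzero remainder: 40k**3 - 200k**2 + 480k - 1280. Dividing through by 40 gives the monic gcd k**3 - 5k**2 + 12k - 32.

-32 + 12k - 5k**2 + k**3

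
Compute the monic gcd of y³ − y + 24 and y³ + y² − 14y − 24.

y + 3

By polynomial division,
  y³ − y + 24 = (y³ + y² − 14y − 24) + (−y² + 13y + 48)
  y³ + y² − 14y − 24 = (−y − 14)(−y² + 13y + 48) + (216y + 648)
  −y² + 13y + 48 = (−(1/216)y + 2/27)(216y + 648) + (0)
Last nonzero remainder: 216y + 648. Dividing through by 216 gives the monic gcd y + 3.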